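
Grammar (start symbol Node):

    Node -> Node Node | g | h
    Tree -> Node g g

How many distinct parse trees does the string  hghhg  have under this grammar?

14

Parse trees for hghhg (showing first 6 of 14):
  [Node [Node h] [Node [Node g] [Node [Node h] [Node [Node h] [Node g]]]]]
  [Node [Node h] [Node [Node g] [Node [Node [Node h] [Node h]] [Node g]]]]
  [Node [Node h] [Node [Node [Node g] [Node h]] [Node [Node h] [Node g]]]]
  [Node [Node h] [Node [Node [Node g] [Node [Node h] [Node h]]] [Node g]]]
  [Node [Node h] [Node [Node [Node [Node g] [Node h]] [Node h]] [Node g]]]
  [Node [Node [Node h] [Node g]] [Node [Node h] [Node [Node h] [Node g]]]]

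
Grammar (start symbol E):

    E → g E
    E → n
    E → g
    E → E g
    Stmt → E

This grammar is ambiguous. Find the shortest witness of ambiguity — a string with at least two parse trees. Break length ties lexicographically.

g g

length 1: no string has ≥2 trees
length 2: g g has 2 parse trees

Two derivations of g g:
  E ⇒ g E ⇒ g g
  E ⇒ E g ⇒ g g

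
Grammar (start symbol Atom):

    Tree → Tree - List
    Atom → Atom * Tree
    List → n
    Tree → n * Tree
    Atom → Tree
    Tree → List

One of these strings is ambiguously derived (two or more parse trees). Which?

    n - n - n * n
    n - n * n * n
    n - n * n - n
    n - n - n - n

n - n - n * n: 1 tree
n - n * n * n: 2 trees
n - n * n - n: 1 tree
n - n - n - n: 1 tree

n - n * n * n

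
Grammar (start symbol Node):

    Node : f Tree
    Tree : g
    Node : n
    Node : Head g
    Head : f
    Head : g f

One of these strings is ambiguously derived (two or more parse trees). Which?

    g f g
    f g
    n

f g

g f g: 1 tree
f g: 2 trees
n: 1 tree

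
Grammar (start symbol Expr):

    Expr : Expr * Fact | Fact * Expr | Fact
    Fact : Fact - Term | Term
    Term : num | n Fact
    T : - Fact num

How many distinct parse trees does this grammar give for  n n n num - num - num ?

Parse trees for n n n num - num - num (showing first 6 of 10):
  [Expr [Fact [Fact [Fact [Term n [Fact [Term n [Fact [Term n [Fact [Term num]]]]]]]] - [Term num]] - [Term num]]]
  [Expr [Fact [Fact [Term n [Fact [Fact [Term n [Fact [Term n [Fact [Term num]]]]]] - [Term num]]]] - [Term num]]]
  [Expr [Fact [Fact [Term n [Fact [Term n [Fact [Fact [Term n [Fact [Term num]]]] - [Term num]]]]]] - [Term num]]]
  [Expr [Fact [Fact [Term n [Fact [Term n [Fact [Term n [Fact [Fact [Term num]] - [Term num]]]]]]]] - [Term num]]]
  [Expr [Fact [Term n [Fact [Fact [Fact [Term n [Fact [Term n [Fact [Term num]]]]]] - [Term num]] - [Term num]]]]]
  [Expr [Fact [Term n [Fact [Fact [Term n [Fact [Fact [Term n [Fact [Term num]]]] - [Term num]]]] - [Term num]]]]]

10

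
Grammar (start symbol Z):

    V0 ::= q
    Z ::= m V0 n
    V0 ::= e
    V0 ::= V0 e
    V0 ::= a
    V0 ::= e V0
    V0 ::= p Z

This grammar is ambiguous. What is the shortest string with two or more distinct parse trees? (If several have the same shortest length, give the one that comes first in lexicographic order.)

length 3: no string has ≥2 trees
length 4: m e e n has 2 parse trees

Two derivations of m e e n:
  Z ⇒ m V0 n ⇒ m V0 e n ⇒ m e e n
  Z ⇒ m V0 n ⇒ m e V0 n ⇒ m e e n

m e e n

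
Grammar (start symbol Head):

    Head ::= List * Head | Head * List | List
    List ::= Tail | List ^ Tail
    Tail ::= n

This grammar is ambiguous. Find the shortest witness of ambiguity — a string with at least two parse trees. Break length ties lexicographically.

n * n

length 1: no string has ≥2 trees
length 3: n * n has 2 parse trees

Two derivations of n * n:
  Head ⇒ List * Head ⇒ Tail * Head ⇒ n * Head ⇒ n * List ⇒ n * Tail ⇒ n * n
  Head ⇒ Head * List ⇒ List * List ⇒ Tail * List ⇒ n * List ⇒ n * Tail ⇒ n * n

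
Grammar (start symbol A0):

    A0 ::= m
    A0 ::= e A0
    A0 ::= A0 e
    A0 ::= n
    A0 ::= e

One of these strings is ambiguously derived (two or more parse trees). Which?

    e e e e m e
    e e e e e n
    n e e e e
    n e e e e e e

e e e e m e

e e e e m e: 5 trees
e e e e e n: 1 tree
n e e e e: 1 tree
n e e e e e e: 1 tree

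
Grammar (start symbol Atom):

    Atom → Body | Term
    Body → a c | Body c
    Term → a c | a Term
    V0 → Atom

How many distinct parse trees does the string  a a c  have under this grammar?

1

Parse trees for a a c:
  [Atom [Term a [Term a c]]]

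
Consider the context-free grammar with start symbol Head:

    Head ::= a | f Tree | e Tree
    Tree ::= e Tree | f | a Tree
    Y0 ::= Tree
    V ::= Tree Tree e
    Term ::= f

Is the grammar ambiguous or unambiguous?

Unambiguous

Only Head, Tree are reachable from Head; ignoring the rest: Each reachable nonterminal has at most one production per leading terminal, and all productions are right-linear; the derivation is determined token-by-token.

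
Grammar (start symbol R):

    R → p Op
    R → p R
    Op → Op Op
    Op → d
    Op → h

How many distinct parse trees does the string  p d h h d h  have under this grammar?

Parse trees for p d h h d h (showing first 6 of 14):
  [R p [Op [Op d] [Op [Op h] [Op [Op h] [Op [Op d] [Op h]]]]]]
  [R p [Op [Op d] [Op [Op h] [Op [Op [Op h] [Op d]] [Op h]]]]]
  [R p [Op [Op d] [Op [Op [Op h] [Op h]] [Op [Op d] [Op h]]]]]
  [R p [Op [Op d] [Op [Op [Op h] [Op [Op h] [Op d]]] [Op h]]]]
  [R p [Op [Op d] [Op [Op [Op [Op h] [Op h]] [Op d]] [Op h]]]]
  [R p [Op [Op [Op d] [Op h]] [Op [Op h] [Op [Op d] [Op h]]]]]

14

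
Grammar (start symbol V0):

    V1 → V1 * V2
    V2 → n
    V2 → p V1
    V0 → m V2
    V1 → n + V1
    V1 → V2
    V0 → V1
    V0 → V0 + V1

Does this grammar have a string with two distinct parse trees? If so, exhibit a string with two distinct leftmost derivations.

Ambiguous

Witness: n + n

Derivation 1: V0 ⇒ V1 ⇒ n + V1 ⇒ n + V2 ⇒ n + n
Derivation 2: V0 ⇒ V0 + V1 ⇒ V1 + V1 ⇒ V2 + V1 ⇒ n + V1 ⇒ n + V2 ⇒ n + n

Two distinct leftmost derivations for the same string.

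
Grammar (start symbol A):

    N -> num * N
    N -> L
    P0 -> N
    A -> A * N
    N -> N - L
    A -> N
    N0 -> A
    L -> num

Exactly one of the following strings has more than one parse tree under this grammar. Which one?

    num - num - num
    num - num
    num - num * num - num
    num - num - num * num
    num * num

num - num - num: 1 tree
num - num: 1 tree
num - num * num - num: 1 tree
num - num - num * num: 1 tree
num * num: 2 trees

num * num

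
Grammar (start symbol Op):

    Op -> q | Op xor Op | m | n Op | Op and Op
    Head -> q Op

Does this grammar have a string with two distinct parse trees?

Ambiguous

Witness: n m and m

Derivation 1: Op ⇒ n Op ⇒ n Op and Op ⇒ n m and Op ⇒ n m and m
Derivation 2: Op ⇒ Op and Op ⇒ n Op and Op ⇒ n m and Op ⇒ n m and m

Two distinct leftmost derivations for the same string.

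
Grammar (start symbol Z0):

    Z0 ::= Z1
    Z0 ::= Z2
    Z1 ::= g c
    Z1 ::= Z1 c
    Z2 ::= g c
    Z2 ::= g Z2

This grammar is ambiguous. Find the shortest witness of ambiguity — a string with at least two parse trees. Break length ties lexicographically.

g c

length 2: g c has 2 parse trees

Two derivations of g c:
  Z0 ⇒ Z1 ⇒ g c
  Z0 ⇒ Z2 ⇒ g c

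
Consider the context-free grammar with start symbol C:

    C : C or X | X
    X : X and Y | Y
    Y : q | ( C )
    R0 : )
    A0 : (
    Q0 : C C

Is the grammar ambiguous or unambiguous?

Only C, X, Y are reachable from C; ignoring the rest: C → C or X | X  ;  X → X and Y | Y  — a left-associative chain with Y at the bottom. Each string factors uniquely by precedence.

Unambiguous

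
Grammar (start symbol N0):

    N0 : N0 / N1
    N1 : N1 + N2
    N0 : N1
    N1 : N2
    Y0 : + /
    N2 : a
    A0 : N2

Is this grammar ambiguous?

(Y0, A0 are unreachable from N0, so their rules don't affect L(N0).) N0 → N0 / N1 | N1  ;  N1 → N1 + N2 | N2  — a left-associative chain with N2 at the bottom. Each string factors uniquely by precedence.

Unambiguous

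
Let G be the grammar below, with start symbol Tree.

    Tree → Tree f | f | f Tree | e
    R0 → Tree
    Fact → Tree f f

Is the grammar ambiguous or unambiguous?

Ambiguous

Witness: f f

Derivation 1: Tree ⇒ Tree f ⇒ f f
Derivation 2: Tree ⇒ f Tree ⇒ f f

Two distinct leftmost derivations for the same string.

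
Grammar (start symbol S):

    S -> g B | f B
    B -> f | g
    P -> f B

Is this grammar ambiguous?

Unambiguous

(P is unreachable from S, so its rules don't affect L(S).) The reachable rules are right-linear with at most one rule per (nonterminal, next-terminal) pair. Each input token forces the next rule, so parsing is deterministic.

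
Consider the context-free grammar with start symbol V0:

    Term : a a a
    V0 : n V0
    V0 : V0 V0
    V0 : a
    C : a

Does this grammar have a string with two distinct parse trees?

Ambiguous

Witness: a a a

Derivation 1: V0 ⇒ V0 V0 ⇒ V0 V0 V0 ⇒ a V0 V0 ⇒ a a V0 ⇒ a a a
Derivation 2: V0 ⇒ V0 V0 ⇒ a V0 ⇒ a V0 V0 ⇒ a a V0 ⇒ a a a

Two distinct leftmost derivations for the same string.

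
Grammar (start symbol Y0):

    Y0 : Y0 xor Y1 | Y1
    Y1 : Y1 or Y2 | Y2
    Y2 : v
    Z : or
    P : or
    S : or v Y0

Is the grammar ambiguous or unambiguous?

Unambiguous

Only Y0, Y1, Y2 are reachable from Y0; ignoring the rest: The grammar is stratified — Y0 handles 'xor' (left-recursive), Y1 handles 'or', Y2 atoms. Each operator has a fixed associativity and precedence level, so every string has one parse.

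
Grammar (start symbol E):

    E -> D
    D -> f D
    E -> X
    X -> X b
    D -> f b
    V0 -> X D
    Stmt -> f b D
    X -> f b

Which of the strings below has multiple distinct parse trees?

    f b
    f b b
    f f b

f b

f b: 2 trees
f b b: 1 tree
f f b: 1 tree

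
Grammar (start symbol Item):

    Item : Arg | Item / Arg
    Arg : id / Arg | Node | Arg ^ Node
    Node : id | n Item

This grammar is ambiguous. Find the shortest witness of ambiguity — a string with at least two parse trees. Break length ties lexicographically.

length 1: no string has ≥2 trees
length 2: no string has ≥2 trees
length 3: id / id has 2 parse trees

Two derivations of id / id:
  Item ⇒ Arg ⇒ id / Arg ⇒ id / Node ⇒ id / id
  Item ⇒ Item / Arg ⇒ Arg / Arg ⇒ Node / Arg ⇒ id / Arg ⇒ id / Node ⇒ id / id

id / id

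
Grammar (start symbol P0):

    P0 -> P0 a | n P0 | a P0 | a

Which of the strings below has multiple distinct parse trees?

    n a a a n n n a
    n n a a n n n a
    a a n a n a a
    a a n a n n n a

a a n a n a a

n a a a n n n a: 1 tree
n n a a n n n a: 1 tree
a a n a n a a: 7 trees
a a n a n n n a: 1 tree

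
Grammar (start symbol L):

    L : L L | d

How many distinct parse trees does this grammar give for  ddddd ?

Parse trees for ddddd (showing first 6 of 14):
  [L [L d] [L [L d] [L [L d] [L [L d] [L d]]]]]
  [L [L d] [L [L d] [L [L [L d] [L d]] [L d]]]]
  [L [L d] [L [L [L d] [L d]] [L [L d] [L d]]]]
  [L [L d] [L [L [L d] [L [L d] [L d]]] [L d]]]
  [L [L d] [L [L [L [L d] [L d]] [L d]] [L d]]]
  [L [L [L d] [L d]] [L [L d] [L [L d] [L d]]]]

14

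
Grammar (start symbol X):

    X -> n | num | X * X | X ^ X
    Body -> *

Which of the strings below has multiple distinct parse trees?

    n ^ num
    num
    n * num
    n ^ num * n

n ^ num: 1 tree
num: 1 tree
n * num: 1 tree
n ^ num * n: 2 trees

n ^ num * n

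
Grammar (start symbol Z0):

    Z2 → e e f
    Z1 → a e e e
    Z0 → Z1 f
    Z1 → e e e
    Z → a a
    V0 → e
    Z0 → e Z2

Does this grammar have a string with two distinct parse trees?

Ambiguous

Witness: e e e f

Derivation 1: Z0 ⇒ Z1 f ⇒ e e e f
Derivation 2: Z0 ⇒ e Z2 ⇒ e e e f

Two distinct leftmost derivations for the same string.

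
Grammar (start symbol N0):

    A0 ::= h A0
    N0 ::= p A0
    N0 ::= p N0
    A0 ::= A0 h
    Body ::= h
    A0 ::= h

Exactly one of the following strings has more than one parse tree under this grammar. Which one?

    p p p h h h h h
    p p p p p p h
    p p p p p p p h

p p p h h h h h

p p p h h h h h: 16 trees
p p p p p p h: 1 tree
p p p p p p p h: 1 tree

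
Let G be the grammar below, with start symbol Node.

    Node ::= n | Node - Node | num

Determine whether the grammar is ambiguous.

Witness: n - n - n

Derivation 1: Node ⇒ Node - Node ⇒ n - Node ⇒ n - Node - Node ⇒ n - n - Node ⇒ n - n - n
Derivation 2: Node ⇒ Node - Node ⇒ Node - Node - Node ⇒ n - Node - Node ⇒ n - n - Node ⇒ n - n - n

Two distinct leftmost derivations for the same string.

Ambiguous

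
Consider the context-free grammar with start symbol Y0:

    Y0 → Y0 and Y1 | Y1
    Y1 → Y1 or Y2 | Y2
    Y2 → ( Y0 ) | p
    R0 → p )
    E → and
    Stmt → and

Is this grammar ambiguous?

(R0, E, Stmt are unreachable from Y0, so their rules don't affect L(Y0).) Y0 → Y0 and Y1 | Y1  ;  Y1 → Y1 or Y2 | Y2  — a left-associative chain with Y2 at the bottom. Each string factors uniquely by precedence.

Unambiguous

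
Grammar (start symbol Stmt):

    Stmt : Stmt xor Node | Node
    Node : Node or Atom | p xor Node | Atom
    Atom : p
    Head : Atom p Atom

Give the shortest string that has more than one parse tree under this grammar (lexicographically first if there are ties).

length 1: no string has ≥2 trees
length 3: p xor p has 2 parse trees

Two derivations of p xor p:
  Stmt ⇒ Stmt xor Node ⇒ Node xor Node ⇒ Atom xor Node ⇒ p xor Node ⇒ p xor Atom ⇒ p xor p
  Stmt ⇒ Node ⇒ p xor Node ⇒ p xor Atom ⇒ p xor p

p xor p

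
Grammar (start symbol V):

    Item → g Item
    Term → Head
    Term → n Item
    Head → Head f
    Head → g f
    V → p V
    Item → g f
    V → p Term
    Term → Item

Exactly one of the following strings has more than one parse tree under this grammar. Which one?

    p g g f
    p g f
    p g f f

p g f

p g g f: 1 tree
p g f: 2 trees
p g f f: 1 tree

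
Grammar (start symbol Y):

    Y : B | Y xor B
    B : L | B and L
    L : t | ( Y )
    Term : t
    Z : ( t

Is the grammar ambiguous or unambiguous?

(Term, Z are unreachable from Y, so their rules don't affect L(Y).) This is a standard precedence ladder (Y over B over L), with each level left-recursive on its own operator ('xor' at Y, 'and' at B). That structure is LR(1), hence unambiguous.

Unambiguous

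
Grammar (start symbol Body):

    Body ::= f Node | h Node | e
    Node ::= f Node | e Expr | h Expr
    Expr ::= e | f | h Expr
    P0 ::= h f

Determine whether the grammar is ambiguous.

(P0 is unreachable from Body, so its rules don't affect L(Body).) Restricted to the reachable nonterminals, every rule has the form A → t or A → t B, and no two rules for the same A share a first terminal. The grammar encodes a DFA — one run per string.

Unambiguous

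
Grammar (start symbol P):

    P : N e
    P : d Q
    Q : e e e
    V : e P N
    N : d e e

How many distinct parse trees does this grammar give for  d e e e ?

2

Parse trees for d e e e:
  [P [N d e e] e]
  [P d [Q e e e]]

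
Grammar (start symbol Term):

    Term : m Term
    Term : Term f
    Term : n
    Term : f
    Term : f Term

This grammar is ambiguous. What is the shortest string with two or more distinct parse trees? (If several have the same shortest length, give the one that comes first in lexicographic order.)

length 1: no string has ≥2 trees
length 2: f f has 2 parse trees

Two derivations of f f:
  Term ⇒ Term f ⇒ f f
  Term ⇒ f Term ⇒ f f

f f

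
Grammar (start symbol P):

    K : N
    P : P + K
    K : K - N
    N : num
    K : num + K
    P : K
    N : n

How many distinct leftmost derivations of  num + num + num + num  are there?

8

Parse trees for num + num + num + num:
  [P [P [K [N num]]] + [K num + [K num + [K [N num]]]]]
  [P [P [P [K [N num]]] + [K [N num]]] + [K num + [K [N num]]]]
  [P [P [K num + [K [N num]]]] + [K num + [K [N num]]]]
  [P [P [P [K [N num]]] + [K num + [K [N num]]]] + [K [N num]]]
  [P [P [P [P [K [N num]]] + [K [N num]]] + [K [N num]]] + [K [N num]]]
  [P [P [P [K num + [K [N num]]]] + [K [N num]]] + [K [N num]]]
  [P [P [K num + [K num + [K [N num]]]]] + [K [N num]]]
  [P [K num + [K num + [K num + [K [N num]]]]]]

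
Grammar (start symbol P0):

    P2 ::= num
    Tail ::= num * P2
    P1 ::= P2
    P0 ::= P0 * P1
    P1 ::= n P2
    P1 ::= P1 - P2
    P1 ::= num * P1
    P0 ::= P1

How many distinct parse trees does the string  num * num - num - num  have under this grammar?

4

Parse trees for num * num - num - num:
  [P0 [P0 [P1 [P2 num]]] * [P1 [P1 [P1 [P2 num]] - [P2 num]] - [P2 num]]]
  [P0 [P1 [P1 [P1 num * [P1 [P2 num]]] - [P2 num]] - [P2 num]]]
  [P0 [P1 [P1 num * [P1 [P1 [P2 num]] - [P2 num]]] - [P2 num]]]
  [P0 [P1 num * [P1 [P1 [P1 [P2 num]] - [P2 num]] - [P2 num]]]]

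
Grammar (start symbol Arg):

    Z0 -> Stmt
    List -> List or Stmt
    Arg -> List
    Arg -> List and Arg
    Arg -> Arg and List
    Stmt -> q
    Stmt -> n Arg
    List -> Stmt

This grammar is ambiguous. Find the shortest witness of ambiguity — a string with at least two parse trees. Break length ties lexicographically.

length 1: no string has ≥2 trees
length 2: no string has ≥2 trees
length 3: q and q has 2 parse trees

Two derivations of q and q:
  Arg ⇒ List and Arg ⇒ Stmt and Arg ⇒ q and Arg ⇒ q and List ⇒ q and Stmt ⇒ q and q
  Arg ⇒ Arg and List ⇒ List and List ⇒ Stmt and List ⇒ q and List ⇒ q and Stmt ⇒ q and q

q and q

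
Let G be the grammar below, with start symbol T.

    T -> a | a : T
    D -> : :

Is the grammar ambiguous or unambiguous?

Unambiguous

Only T is reachable from T; ignoring the rest: Right-recursive list with a separator: after each atom, whether the separator follows determines the rule. One parse per string.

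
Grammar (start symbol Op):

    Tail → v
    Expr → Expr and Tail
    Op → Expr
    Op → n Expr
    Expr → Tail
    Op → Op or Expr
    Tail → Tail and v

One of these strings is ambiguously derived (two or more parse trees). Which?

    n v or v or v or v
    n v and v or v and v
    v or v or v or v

n v or v or v or v: 1 tree
n v and v or v and v: 4 trees
v or v or v or v: 1 tree

n v and v or v and v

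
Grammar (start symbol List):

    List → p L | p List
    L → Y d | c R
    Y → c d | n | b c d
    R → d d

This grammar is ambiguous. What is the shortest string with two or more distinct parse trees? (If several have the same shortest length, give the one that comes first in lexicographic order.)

length 3: no string has ≥2 trees
length 4: p c d d has 2 parse trees

Two derivations of p c d d:
  List ⇒ p L ⇒ p Y d ⇒ p c d d
  List ⇒ p L ⇒ p c R ⇒ p c d d

p c d d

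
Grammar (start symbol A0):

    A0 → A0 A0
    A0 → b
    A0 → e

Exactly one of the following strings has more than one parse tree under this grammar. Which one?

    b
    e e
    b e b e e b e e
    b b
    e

b e b e e b e e

b: 1 tree
e e: 1 tree
b e b e e b e e: 429 trees
b b: 1 tree
e: 1 tree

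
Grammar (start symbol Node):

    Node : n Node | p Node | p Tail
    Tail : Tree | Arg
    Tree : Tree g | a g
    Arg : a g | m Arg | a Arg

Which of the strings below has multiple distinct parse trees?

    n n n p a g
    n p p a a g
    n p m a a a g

n n n p a g

n n n p a g: 2 trees
n p p a a g: 1 tree
n p m a a a g: 1 tree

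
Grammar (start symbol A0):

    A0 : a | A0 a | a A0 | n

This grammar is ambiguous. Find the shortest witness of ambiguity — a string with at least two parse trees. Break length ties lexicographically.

length 1: no string has ≥2 trees
length 2: a a has 2 parse trees

Two derivations of a a:
  A0 ⇒ A0 a ⇒ a a
  A0 ⇒ a A0 ⇒ a a

a a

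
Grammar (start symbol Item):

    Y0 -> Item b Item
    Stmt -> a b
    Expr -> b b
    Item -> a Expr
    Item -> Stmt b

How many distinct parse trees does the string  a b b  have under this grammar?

2

Parse trees for a b b:
  [Item a [Expr b b]]
  [Item [Stmt a b] b]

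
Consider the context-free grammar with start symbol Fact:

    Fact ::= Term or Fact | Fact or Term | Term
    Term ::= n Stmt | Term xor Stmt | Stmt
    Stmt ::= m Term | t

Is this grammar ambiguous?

Witness: t or t

Derivation 1: Fact ⇒ Term or Fact ⇒ Stmt or Fact ⇒ t or Fact ⇒ t or Term ⇒ t or Stmt ⇒ t or t
Derivation 2: Fact ⇒ Fact or Term ⇒ Term or Term ⇒ Stmt or Term ⇒ t or Term ⇒ t or Stmt ⇒ t or t

Two distinct leftmost derivations for the same string.

Ambiguous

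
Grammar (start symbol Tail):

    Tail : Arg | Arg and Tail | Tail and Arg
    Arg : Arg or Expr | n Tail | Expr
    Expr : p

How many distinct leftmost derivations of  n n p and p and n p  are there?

Parse trees for n n p and p and n p (showing first 6 of 24):
  [Tail [Arg n [Tail [Arg n [Tail [Arg [Expr p]] and [Tail [Arg [Expr p]] and [Tail [Arg n [Tail [Arg [Expr p]]]]]]]]]]]
  [Tail [Arg n [Tail [Arg n [Tail [Arg [Expr p]] and [Tail [Tail [Arg [Expr p]]] and [Arg n [Tail [Arg [Expr p]]]]]]]]]]
  [Tail [Arg n [Tail [Arg n [Tail [Tail [Arg [Expr p]] and [Tail [Arg [Expr p]]]] and [Arg n [Tail [Arg [Expr p]]]]]]]]]
  [Tail [Arg n [Tail [Arg n [Tail [Tail [Tail [Arg [Expr p]]] and [Arg [Expr p]]] and [Arg n [Tail [Arg [Expr p]]]]]]]]]
  [Tail [Arg n [Tail [Arg n [Tail [Arg [Expr p]]]] and [Tail [Arg [Expr p]] and [Tail [Arg n [Tail [Arg [Expr p]]]]]]]]]
  [Tail [Arg n [Tail [Arg n [Tail [Arg [Expr p]]]] and [Tail [Tail [Arg [Expr p]]] and [Arg n [Tail [Arg [Expr p]]]]]]]]

24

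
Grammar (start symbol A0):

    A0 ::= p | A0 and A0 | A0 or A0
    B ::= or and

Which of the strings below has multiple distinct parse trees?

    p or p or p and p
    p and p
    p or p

p or p or p and p

p or p or p and p: 5 trees
p and p: 1 tree
p or p: 1 tree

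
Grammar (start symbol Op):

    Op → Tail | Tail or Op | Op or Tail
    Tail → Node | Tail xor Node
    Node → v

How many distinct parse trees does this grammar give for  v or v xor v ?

2

Parse trees for v or v xor v:
  [Op [Tail [Node v]] or [Op [Tail [Tail [Node v]] xor [Node v]]]]
  [Op [Op [Tail [Node v]]] or [Tail [Tail [Node v]] xor [Node v]]]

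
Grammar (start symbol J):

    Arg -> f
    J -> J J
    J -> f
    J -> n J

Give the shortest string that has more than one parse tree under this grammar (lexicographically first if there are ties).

length 1: no string has ≥2 trees
length 2: no string has ≥2 trees
length 3: f f f has 2 parse trees

Two derivations of f f f:
  J ⇒ J J ⇒ J J J ⇒ f J J ⇒ f f J ⇒ f f f
  J ⇒ J J ⇒ f J ⇒ f J J ⇒ f f J ⇒ f f f

f f f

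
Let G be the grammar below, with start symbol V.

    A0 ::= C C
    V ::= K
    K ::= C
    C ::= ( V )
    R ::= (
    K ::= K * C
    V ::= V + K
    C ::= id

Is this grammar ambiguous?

Only V, K, C are reachable from V; ignoring the rest: The grammar is stratified — V handles '+' (left-recursive), K handles '*', C atoms. Each operator has a fixed associativity and precedence level, so every string has one parse.

Unambiguous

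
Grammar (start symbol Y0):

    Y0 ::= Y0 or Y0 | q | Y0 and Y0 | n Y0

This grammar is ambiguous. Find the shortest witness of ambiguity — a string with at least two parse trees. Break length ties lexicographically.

n q and q

length 1: no string has ≥2 trees
length 2: no string has ≥2 trees
length 3: no string has ≥2 trees
length 4: n q and q has 2 parse trees

Two derivations of n q and q:
  Y0 ⇒ Y0 and Y0 ⇒ n Y0 and Y0 ⇒ n q and Y0 ⇒ n q and q
  Y0 ⇒ n Y0 ⇒ n Y0 and Y0 ⇒ n q and Y0 ⇒ n q and q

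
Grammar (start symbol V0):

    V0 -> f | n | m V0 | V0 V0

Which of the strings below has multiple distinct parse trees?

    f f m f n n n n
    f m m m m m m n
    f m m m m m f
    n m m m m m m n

f f m f n n n n: 255 trees
f m m m m m m n: 1 tree
f m m m m m f: 1 tree
n m m m m m m n: 1 tree

f f m f n n n n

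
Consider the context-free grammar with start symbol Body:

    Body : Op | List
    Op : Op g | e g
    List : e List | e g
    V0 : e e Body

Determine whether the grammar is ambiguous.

Witness: e g

Derivation 1: Body ⇒ Op ⇒ e g
Derivation 2: Body ⇒ List ⇒ e g

Two distinct leftmost derivations for the same string.

Ambiguous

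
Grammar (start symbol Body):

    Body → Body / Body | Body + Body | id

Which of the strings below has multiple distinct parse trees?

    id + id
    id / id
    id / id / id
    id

id / id / id

id + id: 1 tree
id / id: 1 tree
id / id / id: 2 trees
id: 1 tree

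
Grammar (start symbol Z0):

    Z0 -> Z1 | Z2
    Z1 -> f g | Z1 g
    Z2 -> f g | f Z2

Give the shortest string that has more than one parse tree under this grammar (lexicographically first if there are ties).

length 2: f g has 2 parse trees

Two derivations of f g:
  Z0 ⇒ Z1 ⇒ f g
  Z0 ⇒ Z2 ⇒ f g

f g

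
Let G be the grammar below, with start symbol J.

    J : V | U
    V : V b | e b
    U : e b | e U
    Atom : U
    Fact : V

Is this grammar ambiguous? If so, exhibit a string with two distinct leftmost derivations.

Witness: e b

Derivation 1: J ⇒ V ⇒ e b
Derivation 2: J ⇒ U ⇒ e b

Two distinct leftmost derivations for the same string.

Ambiguous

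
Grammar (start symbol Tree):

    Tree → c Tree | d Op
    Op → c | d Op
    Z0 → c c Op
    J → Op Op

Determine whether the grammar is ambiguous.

(Z0, J are unreachable from Tree, so their rules don't affect L(Tree).) The reachable rules are right-linear with at most one rule per (nonterminal, next-terminal) pair. Each input token forces the next rule, so parsing is deterministic.

Unambiguous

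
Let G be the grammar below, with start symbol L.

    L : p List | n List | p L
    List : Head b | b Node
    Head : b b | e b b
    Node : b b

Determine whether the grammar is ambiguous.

Witness: n b b b

Derivation 1: L ⇒ n List ⇒ n Head b ⇒ n b b b
Derivation 2: L ⇒ n List ⇒ n b Node ⇒ n b b b

Two distinct leftmost derivations for the same string.

Ambiguous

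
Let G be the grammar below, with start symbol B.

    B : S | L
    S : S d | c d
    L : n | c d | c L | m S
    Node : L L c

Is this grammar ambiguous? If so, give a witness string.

Witness: c d

Derivation 1: B ⇒ S ⇒ c d
Derivation 2: B ⇒ L ⇒ c d

Two distinct leftmost derivations for the same string.

Ambiguous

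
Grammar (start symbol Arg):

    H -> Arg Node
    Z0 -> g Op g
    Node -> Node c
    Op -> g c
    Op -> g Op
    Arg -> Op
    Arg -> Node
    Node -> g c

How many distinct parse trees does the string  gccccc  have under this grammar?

1

Parse trees for gccccc:
  [Arg [Node [Node [Node [Node [Node g c] c] c] c] c]]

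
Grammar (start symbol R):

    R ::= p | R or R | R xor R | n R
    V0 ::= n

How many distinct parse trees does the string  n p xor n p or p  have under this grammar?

7

Parse trees for n p xor n p or p:
  [R [R [R n [R p]] xor [R n [R p]]] or [R p]]
  [R [R n [R [R p] xor [R n [R p]]]] or [R p]]
  [R [R n [R p]] xor [R [R n [R p]] or [R p]]]
  [R [R n [R p]] xor [R n [R [R p] or [R p]]]]
  [R n [R [R [R p] xor [R n [R p]]] or [R p]]]
  [R n [R [R p] xor [R [R n [R p]] or [R p]]]]
  [R n [R [R p] xor [R n [R [R p] or [R p]]]]]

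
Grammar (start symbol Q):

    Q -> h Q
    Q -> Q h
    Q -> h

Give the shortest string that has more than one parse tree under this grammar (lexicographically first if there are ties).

length 1: no string has ≥2 trees
length 2: h h has 2 parse trees

Two derivations of h h:
  Q ⇒ h Q ⇒ h h
  Q ⇒ Q h ⇒ h h

h h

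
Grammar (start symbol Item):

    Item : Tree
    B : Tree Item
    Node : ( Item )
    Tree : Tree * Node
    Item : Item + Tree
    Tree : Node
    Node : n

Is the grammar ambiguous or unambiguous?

(B is unreachable from Item, so its rules don't affect L(Item).) Item → Item + Tree | Tree  ;  Tree → Tree * Node | Node  — a left-associative chain with Node at the bottom. Each string factors uniquely by precedence.

Unambiguous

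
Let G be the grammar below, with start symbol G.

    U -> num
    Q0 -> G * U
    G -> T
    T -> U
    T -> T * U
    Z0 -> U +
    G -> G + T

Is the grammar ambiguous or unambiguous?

Unambiguous

Only G, T, U are reachable from G; ignoring the rest: This is a standard precedence ladder (G over T over U), with each level left-recursive on its own operator ('+' at G, '*' at T). That structure is LR(1), hence unambiguous.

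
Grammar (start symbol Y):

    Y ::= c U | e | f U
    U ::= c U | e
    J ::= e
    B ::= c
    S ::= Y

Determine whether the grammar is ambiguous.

Unambiguous

Only Y, U are reachable from Y; ignoring the rest: Restricted to the reachable nonterminals, every rule has the form A → t or A → t B, and no two rules for the same A share a first terminal. The grammar encodes a DFA — one run per string.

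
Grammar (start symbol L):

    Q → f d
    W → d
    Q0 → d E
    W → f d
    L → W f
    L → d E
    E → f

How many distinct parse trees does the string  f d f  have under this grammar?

Parse trees for f d f:
  [L [W f d] f]

1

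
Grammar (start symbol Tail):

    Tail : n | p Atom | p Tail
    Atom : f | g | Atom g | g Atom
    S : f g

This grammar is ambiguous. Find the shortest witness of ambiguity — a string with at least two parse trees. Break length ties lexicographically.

length 1: no string has ≥2 trees
length 2: no string has ≥2 trees
length 3: p g g has 2 parse trees

Two derivations of p g g:
  Tail ⇒ p Atom ⇒ p Atom g ⇒ p g g
  Tail ⇒ p Atom ⇒ p g Atom ⇒ p g g

p g g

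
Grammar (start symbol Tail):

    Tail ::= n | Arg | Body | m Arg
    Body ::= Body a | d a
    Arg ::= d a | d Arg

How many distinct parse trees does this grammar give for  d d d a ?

1

Parse trees for d d d a:
  [Tail [Arg d [Arg d [Arg d a]]]]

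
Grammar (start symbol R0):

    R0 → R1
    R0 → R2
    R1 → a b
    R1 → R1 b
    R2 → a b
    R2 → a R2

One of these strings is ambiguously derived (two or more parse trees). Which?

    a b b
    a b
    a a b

a b

a b b: 1 tree
a b: 2 trees
a a b: 1 tree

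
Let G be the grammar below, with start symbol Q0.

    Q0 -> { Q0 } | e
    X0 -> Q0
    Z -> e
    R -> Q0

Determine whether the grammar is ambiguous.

Unambiguous

(X0, Z, R are unreachable from Q0, so their rules don't affect L(Q0).) Each string is a nest of matched brackets around a single atom. An opening bracket forces the recursive rule; an atom forces the base rule.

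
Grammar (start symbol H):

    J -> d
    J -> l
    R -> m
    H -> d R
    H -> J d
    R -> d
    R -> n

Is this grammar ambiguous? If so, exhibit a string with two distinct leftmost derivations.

Ambiguous

Witness: d d

Derivation 1: H ⇒ d R ⇒ d d
Derivation 2: H ⇒ J d ⇒ d d

Two distinct leftmost derivations for the same string.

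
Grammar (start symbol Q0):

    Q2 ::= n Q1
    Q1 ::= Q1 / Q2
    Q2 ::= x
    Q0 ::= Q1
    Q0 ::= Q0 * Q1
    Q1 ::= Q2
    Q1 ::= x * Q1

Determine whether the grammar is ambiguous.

Ambiguous

Witness: x * x

Derivation 1: Q0 ⇒ Q1 ⇒ x * Q1 ⇒ x * Q2 ⇒ x * x
Derivation 2: Q0 ⇒ Q0 * Q1 ⇒ Q1 * Q1 ⇒ Q2 * Q1 ⇒ x * Q1 ⇒ x * Q2 ⇒ x * x

Two distinct leftmost derivations for the same string.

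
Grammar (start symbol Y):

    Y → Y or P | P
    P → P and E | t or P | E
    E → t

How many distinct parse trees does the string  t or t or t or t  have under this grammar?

Parse trees for t or t or t or t:
  [Y [Y [P [E t]]] or [P t or [P t or [P [E t]]]]]
  [Y [Y [Y [P [E t]]] or [P [E t]]] or [P t or [P [E t]]]]
  [Y [Y [P t or [P [E t]]]] or [P t or [P [E t]]]]
  [Y [Y [Y [P [E t]]] or [P t or [P [E t]]]] or [P [E t]]]
  [Y [Y [Y [Y [P [E t]]] or [P [E t]]] or [P [E t]]] or [P [E t]]]
  [Y [Y [Y [P t or [P [E t]]]] or [P [E t]]] or [P [E t]]]
  [Y [Y [P t or [P t or [P [E t]]]]] or [P [E t]]]
  [Y [P t or [P t or [P t or [P [E t]]]]]]

8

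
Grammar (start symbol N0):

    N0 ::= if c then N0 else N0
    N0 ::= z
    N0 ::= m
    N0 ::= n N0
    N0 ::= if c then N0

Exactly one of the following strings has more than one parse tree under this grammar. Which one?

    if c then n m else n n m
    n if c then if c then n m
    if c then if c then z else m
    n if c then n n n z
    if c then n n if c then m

if c then if c then z else m

if c then n m else n n m: 1 tree
n if c then if c then n m: 1 tree
if c then if c then z else m: 2 trees
n if c then n n n z: 1 tree
if c then n n if c then m: 1 tree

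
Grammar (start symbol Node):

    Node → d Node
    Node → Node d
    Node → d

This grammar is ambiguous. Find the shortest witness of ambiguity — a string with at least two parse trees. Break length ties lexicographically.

length 1: no string has ≥2 trees
length 2: d d has 2 parse trees

Two derivations of d d:
  Node ⇒ d Node ⇒ d d
  Node ⇒ Node d ⇒ d d

d d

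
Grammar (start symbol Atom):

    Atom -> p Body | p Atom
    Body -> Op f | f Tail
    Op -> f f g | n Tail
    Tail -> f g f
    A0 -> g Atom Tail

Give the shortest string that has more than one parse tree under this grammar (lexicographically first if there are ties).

length 5: p f f g f has 2 parse trees

Two derivations of p f f g f:
  Atom ⇒ p Body ⇒ p Op f ⇒ p f f g f
  Atom ⇒ p Body ⇒ p f Tail ⇒ p f f g f

p f f g f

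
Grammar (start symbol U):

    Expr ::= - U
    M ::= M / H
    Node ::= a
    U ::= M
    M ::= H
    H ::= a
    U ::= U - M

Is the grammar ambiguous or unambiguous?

Unambiguous

Only U, M, H are reachable from U; ignoring the rest: U → U - M | M  ;  M → M / H | H  — a left-associative chain with H at the bottom. Each string factors uniquely by precedence.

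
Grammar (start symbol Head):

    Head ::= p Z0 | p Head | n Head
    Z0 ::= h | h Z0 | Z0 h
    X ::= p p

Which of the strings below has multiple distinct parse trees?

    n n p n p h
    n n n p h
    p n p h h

n n p n p h: 1 tree
n n n p h: 1 tree
p n p h h: 2 trees

p n p h h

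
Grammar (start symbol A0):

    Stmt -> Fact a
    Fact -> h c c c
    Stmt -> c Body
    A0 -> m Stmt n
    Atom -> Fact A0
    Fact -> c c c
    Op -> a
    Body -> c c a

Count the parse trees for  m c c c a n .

Parse trees for m c c c a n:
  [A0 m [Stmt [Fact c c c] a] n]
  [A0 m [Stmt c [Body c c a]] n]

2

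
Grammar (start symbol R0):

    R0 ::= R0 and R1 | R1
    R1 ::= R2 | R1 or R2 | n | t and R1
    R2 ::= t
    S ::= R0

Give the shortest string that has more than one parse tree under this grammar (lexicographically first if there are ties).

t and n

length 1: no string has ≥2 trees
length 3: t and n has 2 parse trees

Two derivations of t and n:
  R0 ⇒ R0 and R1 ⇒ R1 and R1 ⇒ R2 and R1 ⇒ t and R1 ⇒ t and n
  R0 ⇒ R1 ⇒ t and R1 ⇒ t and n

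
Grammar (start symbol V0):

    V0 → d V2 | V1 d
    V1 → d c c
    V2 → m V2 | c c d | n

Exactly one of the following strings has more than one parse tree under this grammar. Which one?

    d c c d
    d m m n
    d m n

d c c d

d c c d: 2 trees
d m m n: 1 tree
d m n: 1 tree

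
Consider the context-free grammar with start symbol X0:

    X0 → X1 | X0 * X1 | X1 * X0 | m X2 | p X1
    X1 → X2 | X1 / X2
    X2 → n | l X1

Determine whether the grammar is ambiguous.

Witness: n * n

Derivation 1: X0 ⇒ X0 * X1 ⇒ X1 * X1 ⇒ X2 * X1 ⇒ n * X1 ⇒ n * X2 ⇒ n * n
Derivation 2: X0 ⇒ X1 * X0 ⇒ X2 * X0 ⇒ n * X0 ⇒ n * X1 ⇒ n * X2 ⇒ n * n

Two distinct leftmost derivations for the same string.

Ambiguous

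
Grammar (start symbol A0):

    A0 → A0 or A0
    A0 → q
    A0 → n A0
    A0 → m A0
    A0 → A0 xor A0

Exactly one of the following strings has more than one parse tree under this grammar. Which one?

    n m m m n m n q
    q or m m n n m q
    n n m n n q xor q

n n m n n q xor q

n m m m n m n q: 1 tree
q or m m n n m q: 1 tree
n n m n n q xor q: 6 trees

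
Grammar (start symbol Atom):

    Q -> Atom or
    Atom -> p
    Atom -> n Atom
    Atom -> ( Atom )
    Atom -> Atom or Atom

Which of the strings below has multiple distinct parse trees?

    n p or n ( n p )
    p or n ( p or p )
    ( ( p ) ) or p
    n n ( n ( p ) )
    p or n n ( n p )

n p or n ( n p )

n p or n ( n p ): 2 trees
p or n ( p or p ): 1 tree
( ( p ) ) or p: 1 tree
n n ( n ( p ) ): 1 tree
p or n n ( n p ): 1 tree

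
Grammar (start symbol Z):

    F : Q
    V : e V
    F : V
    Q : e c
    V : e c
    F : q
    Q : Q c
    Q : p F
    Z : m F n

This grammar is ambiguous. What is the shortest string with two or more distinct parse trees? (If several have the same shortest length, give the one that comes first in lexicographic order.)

length 3: no string has ≥2 trees
length 4: m e c n has 2 parse trees

Two derivations of m e c n:
  Z ⇒ m F n ⇒ m Q n ⇒ m e c n
  Z ⇒ m F n ⇒ m V n ⇒ m e c n

m e c n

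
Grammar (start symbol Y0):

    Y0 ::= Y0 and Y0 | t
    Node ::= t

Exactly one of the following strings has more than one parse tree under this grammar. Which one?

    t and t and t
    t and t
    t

t and t and t

t and t and t: 2 trees
t and t: 1 tree
t: 1 tree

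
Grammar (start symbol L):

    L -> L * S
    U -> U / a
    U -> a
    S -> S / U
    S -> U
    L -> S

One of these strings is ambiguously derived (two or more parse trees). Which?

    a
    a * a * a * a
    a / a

a: 1 tree
a * a * a * a: 1 tree
a / a: 2 trees

a / a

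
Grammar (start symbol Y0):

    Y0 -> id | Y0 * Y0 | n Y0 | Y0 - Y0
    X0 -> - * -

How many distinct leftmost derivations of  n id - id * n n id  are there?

5

Parse trees for n id - id * n n id:
  [Y0 [Y0 n [Y0 [Y0 id] - [Y0 id]]] * [Y0 n [Y0 n [Y0 id]]]]
  [Y0 [Y0 [Y0 n [Y0 id]] - [Y0 id]] * [Y0 n [Y0 n [Y0 id]]]]
  [Y0 n [Y0 [Y0 [Y0 id] - [Y0 id]] * [Y0 n [Y0 n [Y0 id]]]]]
  [Y0 n [Y0 [Y0 id] - [Y0 [Y0 id] * [Y0 n [Y0 n [Y0 id]]]]]]
  [Y0 [Y0 n [Y0 id]] - [Y0 [Y0 id] * [Y0 n [Y0 n [Y0 id]]]]]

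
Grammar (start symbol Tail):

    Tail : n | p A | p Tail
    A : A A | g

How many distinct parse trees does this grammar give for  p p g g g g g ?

14

Parse trees for p p g g g g g (showing first 6 of 14):
  [Tail p [Tail p [A [A g] [A [A g] [A [A g] [A [A g] [A g]]]]]]]
  [Tail p [Tail p [A [A g] [A [A g] [A [A [A g] [A g]] [A g]]]]]]
  [Tail p [Tail p [A [A g] [A [A [A g] [A g]] [A [A g] [A g]]]]]]
  [Tail p [Tail p [A [A g] [A [A [A g] [A [A g] [A g]]] [A g]]]]]
  [Tail p [Tail p [A [A g] [A [A [A [A g] [A g]] [A g]] [A g]]]]]
  [Tail p [Tail p [A [A [A g] [A g]] [A [A g] [A [A g] [A g]]]]]]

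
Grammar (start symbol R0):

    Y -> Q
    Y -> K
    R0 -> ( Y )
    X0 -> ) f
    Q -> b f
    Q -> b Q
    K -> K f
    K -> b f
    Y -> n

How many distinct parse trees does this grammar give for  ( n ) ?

Parse trees for ( n ):
  [R0 ( [Y n] )]

1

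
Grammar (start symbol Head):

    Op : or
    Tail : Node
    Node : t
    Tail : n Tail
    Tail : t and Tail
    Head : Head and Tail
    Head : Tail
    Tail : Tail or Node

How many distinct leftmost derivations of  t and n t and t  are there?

Parse trees for t and n t and t:
  [Head [Head [Tail [Node t]]] and [Tail n [Tail t and [Tail [Node t]]]]]
  [Head [Head [Head [Tail [Node t]]] and [Tail n [Tail [Node t]]]] and [Tail [Node t]]]
  [Head [Head [Tail t and [Tail n [Tail [Node t]]]]] and [Tail [Node t]]]
  [Head [Tail t and [Tail n [Tail t and [Tail [Node t]]]]]]

4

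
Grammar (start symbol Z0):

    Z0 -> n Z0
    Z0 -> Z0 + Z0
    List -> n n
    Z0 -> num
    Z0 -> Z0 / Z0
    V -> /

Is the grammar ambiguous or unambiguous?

Ambiguous

Witness: n num + num

Derivation 1: Z0 ⇒ n Z0 ⇒ n Z0 + Z0 ⇒ n num + Z0 ⇒ n num + num
Derivation 2: Z0 ⇒ Z0 + Z0 ⇒ n Z0 + Z0 ⇒ n num + Z0 ⇒ n num + num

Two distinct leftmost derivations for the same string.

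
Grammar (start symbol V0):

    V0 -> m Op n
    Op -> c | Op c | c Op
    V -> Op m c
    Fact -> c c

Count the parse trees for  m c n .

1

Parse trees for m c n:
  [V0 m [Op c] n]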